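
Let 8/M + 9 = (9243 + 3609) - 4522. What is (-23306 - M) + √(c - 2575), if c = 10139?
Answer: -193929234/8321 + 2*√1891 ≈ -23219.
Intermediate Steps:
M = 8/8321 (M = 8/(-9 + ((9243 + 3609) - 4522)) = 8/(-9 + (12852 - 4522)) = 8/(-9 + 8330) = 8/8321 ≈ 0.00096142)
(-23306 - M) + √(c - 2575) = (-23306 - 1*8/8321) + √(10139 - 2575) = (-23306 - 8/8321) + √7564 = -193929234/8321 + 2*√1891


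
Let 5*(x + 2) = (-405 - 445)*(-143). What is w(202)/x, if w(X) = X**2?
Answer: 10201/6077 ≈ 1.6786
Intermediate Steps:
x = 24308 (x = -2 + ((-405 - 445)*(-143))/5 = -2 + (-850*(-143))/5 = -2 + (1/5)*121550 = -2 + 24310 = 24308)
w(202)/x = 202**2/24308 = 40804*(1/24308) = 10201/6077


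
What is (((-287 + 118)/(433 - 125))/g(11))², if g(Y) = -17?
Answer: 28561/27415696 ≈ 0.0010418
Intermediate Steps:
(((-287 + 118)/(433 - 125))/g(11))² = (((-287 + 118)/(433 - 125))/(-17))² = (-169/308*(-1/17))² = (169/5236)² = 28561/27415696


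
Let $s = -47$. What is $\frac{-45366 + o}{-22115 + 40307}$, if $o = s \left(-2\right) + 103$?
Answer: $- \frac{45169}{18192} \approx -2.4829$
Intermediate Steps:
$o = 197$ ($o = \left(-47\right) \left(-2\right) + 103 = 94 + 103 = 197$)
$\frac{-45366 + o}{-22115 + 40307} = \frac{-45366 + 197}{-22115 + 40307} = - \frac{45169}{18192}$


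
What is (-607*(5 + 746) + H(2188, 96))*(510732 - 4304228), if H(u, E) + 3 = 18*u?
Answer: 1579900040096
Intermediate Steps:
H(u, E) = -3 + 18*u
(-607*(5 + 746) + H(2188, 96))*(510732 - 4304228) = (-607*(5 + 746) + (-3 + 18*2188))*(510732 - 4304228) = (-607*751 + (-3 + 39384))*(-3793496) = (-455857 + 39381)*(-3793496) = -416476*(-3793496) = 1579900040096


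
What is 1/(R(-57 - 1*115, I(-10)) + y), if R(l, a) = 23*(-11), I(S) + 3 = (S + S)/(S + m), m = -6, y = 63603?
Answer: 1/63350 ≈ 1.5785e-5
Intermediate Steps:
I(S) = -3 + 2*S/(-6 + S) (I(S) = -3 + (S + S)/(S - 6) = -3 + (2*S)/(-6 + S) = -3 + 2*S/(-6 + S))
R(l, a) = -253
1/(R(-57 - 1*115, I(-10)) + y) = 1/(-253 + 63603) = 1/63350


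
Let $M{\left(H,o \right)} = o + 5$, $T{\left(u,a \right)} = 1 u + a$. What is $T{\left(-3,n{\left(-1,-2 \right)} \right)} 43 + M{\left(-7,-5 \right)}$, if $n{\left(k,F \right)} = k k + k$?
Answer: $-129$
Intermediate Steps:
$n{\left(k,F \right)} = k + k^{2}$ ($n{\left(k,F \right)} = k^{2} + k = k + k^{2}$)
$T{\left(u,a \right)} = a + u$ ($T{\left(u,a \right)} = u + a = a + u$)
$M{\left(H,o \right)} = 5 + o$
$T{\left(-3,n{\left(-1,-2 \right)} \right)} 43 + M{\left(-7,-5 \right)} = \left(- (1 - 1) - 3\right) 43 + \left(5 - 5\right) = \left(\left(-1\right) 0 - 3\right) 43 + 0 = \left(0 - 3\right) 43 + 0 = \left(-3\right) 43 + 0 = -129 + 0 = -129$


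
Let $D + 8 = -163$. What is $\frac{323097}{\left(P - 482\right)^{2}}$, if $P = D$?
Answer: $\frac{323097}{426409} \approx 0.75772$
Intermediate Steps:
$D = -171$ ($D = -8 - 163 = -171$)
$P = -171$
$\frac{323097}{\left(P - 482\right)^{2}} = \frac{323097}{\left(-171 - 482\right)^{2}} = \frac{323097}{\left(-653\right)^{2}} = \frac{323097}{426409}$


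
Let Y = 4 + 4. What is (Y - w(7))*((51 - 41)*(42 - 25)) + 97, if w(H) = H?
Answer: 267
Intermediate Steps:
Y = 8
(Y - w(7))*((51 - 41)*(42 - 25)) + 97 = (8 - 1*7)*((51 - 41)*(42 - 25)) + 97 = (8 - 7)*(10*17) + 97 = 1*170 + 97 = 170 + 97 = 267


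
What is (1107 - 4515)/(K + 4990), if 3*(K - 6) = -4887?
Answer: -3408/3367 ≈ -1.0122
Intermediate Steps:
K = -1623 (K = 6 + (⅓)*(-4887) = 6 - 1629 = -1623)
(1107 - 4515)/(K + 4990) = (1107 - 4515)/(-1623 + 4990) = -3408/3367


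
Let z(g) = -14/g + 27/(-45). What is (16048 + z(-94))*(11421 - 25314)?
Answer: -52392920382/235 ≈ -2.2295e+8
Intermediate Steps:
z(g) = -⅗ - 14/g (z(g) = -14/g + 27*(-1/45) = -14/g - ⅗ = -⅗ - 14/g)
(16048 + z(-94))*(11421 - 25314) = (16048 + (-⅗ - 14/(-94)))*(11421 - 25314) = (16048 + (-⅗ - 14*(-1/94)))*(-13893) = (16048 + (-⅗ + 7/47))*(-13893) = (16048 - 106/235)*(-13893) = (3771174/235)*(-13893) = -52392920382/235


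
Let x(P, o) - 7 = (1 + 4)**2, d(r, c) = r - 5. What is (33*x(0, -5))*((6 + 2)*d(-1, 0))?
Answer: -50688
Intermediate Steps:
d(r, c) = -5 + r
x(P, o) = 32 (x(P, o) = 7 + (1 + 4)**2 = 7 + 5**2 = 7 + 25 = 32)
(33*x(0, -5))*((6 + 2)*d(-1, 0)) = (33*32)*((6 + 2)*(-5 - 1)) = 1056*(8*(-6)) = 1056*(-48) = -50688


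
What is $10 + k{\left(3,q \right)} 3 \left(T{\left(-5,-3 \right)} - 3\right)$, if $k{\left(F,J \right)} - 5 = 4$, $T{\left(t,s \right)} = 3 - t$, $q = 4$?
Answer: $145$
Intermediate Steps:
$k{\left(F,J \right)} = 9$ ($k{\left(F,J \right)} = 5 + 4 = 9$)
$10 + k{\left(3,q \right)} 3 \left(T{\left(-5,-3 \right)} - 3\right) = 10 + 9 \cdot 3 \left(\left(3 - -5\right) - 3\right) = 10 + 9 \cdot 3 \left(\left(3 + 5\right) - 3\right) = 10 + 9 \cdot 3 \left(8 - 3\right) = 10 + 9 \cdot 3 \cdot 5 = 10 + 9 \cdot 15 = 10 + 135 = 145$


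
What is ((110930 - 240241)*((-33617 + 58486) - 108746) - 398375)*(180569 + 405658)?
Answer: 6358112739216444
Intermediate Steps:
((110930 - 240241)*((-33617 + 58486) - 108746) - 398375)*(180569 + 405658) = (-129311*(24869 - 108746) - 398375)*586227 = (-129311*(-83877) - 398375)*586227 = (10846218747 - 398375)*586227 = 10845820372*586227 = 6358112739216444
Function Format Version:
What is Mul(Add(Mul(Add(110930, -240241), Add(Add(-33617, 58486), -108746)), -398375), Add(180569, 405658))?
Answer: 6358112739216444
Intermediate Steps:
Mul(Add(Mul(Add(110930, -240241), Add(Add(-33617, 58486), -108746)), -398375), Add(180569, 405658)) = Mul(Add(Mul(-129311, Add(24869, -108746)), -398375), 586227) = Mul(Add(Mul(-129311, -83877), -398375), 586227) = Mul(Add(10846218747, -398375), 586227) = Mul(10845820372, 586227) = 6358112739216444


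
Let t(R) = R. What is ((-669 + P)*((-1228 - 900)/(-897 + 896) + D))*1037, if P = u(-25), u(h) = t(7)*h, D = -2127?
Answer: -875228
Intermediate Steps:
u(h) = 7*h
P = -175 (P = 7*(-25) = -175)
((-669 + P)*((-1228 - 900)/(-897 + 896) + D))*1037 = ((-669 - 175)*((-1228 - 900)/(-897 + 896) - 2127))*1037 = -844*(-2128/(-1) - 2127)*1037 = -844*(-2128*(-1) - 2127)*1037 = -844*(2128 - 2127)*1037 = -844*1*1037 = -844*1037 = -875228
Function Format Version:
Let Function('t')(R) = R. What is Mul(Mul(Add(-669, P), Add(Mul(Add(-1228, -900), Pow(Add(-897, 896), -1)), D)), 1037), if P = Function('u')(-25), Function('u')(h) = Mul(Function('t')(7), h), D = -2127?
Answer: -875228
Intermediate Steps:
Function('u')(h) = Mul(7, h)
P = -175 (P = Mul(7, -25) = -175)
Mul(Mul(Add(-669, P), Add(Mul(Add(-1228, -900), Pow(Add(-897, 896), -1)), D)), 1037) = Mul(Mul(Add(-669, -175), Add(Mul(Add(-1228, -900), Pow(Add(-897, 896), -1)), -2127)), 1037) = Mul(Mul(-844, Add(Mul(-2128, Pow(-1, -1)), -2127)), 1037) = Mul(Mul(-844, Add(Mul(-2128, -1), -2127)), 1037) = Mul(Mul(-844, Add(2128, -2127)), 1037) = Mul(Mul(-844, 1), 1037) = Mul(-844, 1037) = -875228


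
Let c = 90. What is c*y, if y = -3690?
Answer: -332100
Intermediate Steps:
c*y = 90*(-3690) = -332100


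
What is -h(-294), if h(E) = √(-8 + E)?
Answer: -I*√302 ≈ -17.378*I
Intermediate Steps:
-h(-294) = -√(-8 - 294) = -√(-302) = -I*√302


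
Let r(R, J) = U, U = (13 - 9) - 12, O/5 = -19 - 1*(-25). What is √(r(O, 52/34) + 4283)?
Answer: 15*√19 ≈ 65.384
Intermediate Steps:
O = 30 (O = 5*(-19 - 1*(-25)) = 5*(-19 + 25) = 5*6 = 30)
U = -8 (U = 4 - 12 = -8)
r(R, J) = -8
√(r(O, 52/34) + 4283) = √(-8 + 4283) = √4275 = 15*√19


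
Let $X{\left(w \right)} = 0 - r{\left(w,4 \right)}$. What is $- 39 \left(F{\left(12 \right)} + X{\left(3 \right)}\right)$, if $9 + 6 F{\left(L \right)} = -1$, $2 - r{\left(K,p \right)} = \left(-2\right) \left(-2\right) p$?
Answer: $-481$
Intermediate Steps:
$r{\left(K,p \right)} = 2 - 4 p$ ($r{\left(K,p \right)} = 2 - \left(-2\right) \left(-2\right) p = 2 - 4 p$)
$F{\left(L \right)} = - \frac{5}{3}$ ($F{\left(L \right)} = - \frac{3}{2} + \frac{1}{6} \left(-1\right) = - \frac{3}{2} - \frac{1}{6} = - \frac{5}{3}$)
$X{\left(w \right)} = 14$ ($X{\left(w \right)} = 0 - \left(2 - 16\right) = 0 - -14 = 0 + 14 = 14$)
$- 39 \left(F{\left(12 \right)} + X{\left(3 \right)}\right) = - 39 \left(- \frac{5}{3} + 14\right) = \left(-39\right) \frac{37}{3} = -481$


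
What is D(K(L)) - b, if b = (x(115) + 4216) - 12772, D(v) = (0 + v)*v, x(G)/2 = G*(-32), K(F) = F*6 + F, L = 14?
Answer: 25520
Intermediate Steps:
K(F) = 7*F (K(F) = 6*F + F = 7*F)
x(G) = -64*G (x(G) = 2*(G*(-32)) = 2*(-32*G) = -64*G)
D(v) = v² (D(v) = v*v = v²)
b = -15916 (b = (-64*115 + 4216) - 12772 = (-7360 + 4216) - 12772 = -3144 - 12772 = -15916)
D(K(L)) - b = (7*14)² - 1*(-15916) = 98² + 15916 = 9604 + 15916 = 25520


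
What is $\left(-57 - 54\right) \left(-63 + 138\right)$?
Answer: $-8325$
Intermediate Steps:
$\left(-57 - 54\right) \left(-63 + 138\right) = \left(-57 - 54\right) 75 = \left(-111\right) 75 = -8325$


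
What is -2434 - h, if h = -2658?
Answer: 224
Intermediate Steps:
-2434 - h = -2434 - 1*(-2658) = -2434 + 2658 = 224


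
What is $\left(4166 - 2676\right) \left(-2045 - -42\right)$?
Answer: $-2984470$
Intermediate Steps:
$\left(4166 - 2676\right) \left(-2045 - -42\right) = 1490 \left(-2045 + 42\right) = 1490 \left(-2003\right) = -2984470$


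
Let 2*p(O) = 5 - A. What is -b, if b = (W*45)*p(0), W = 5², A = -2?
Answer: -7875/2 ≈ -3937.5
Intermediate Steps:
p(O) = 7/2 (p(O) = (5 - 1*(-2))/2 = (5 + 2)/2 = (½)*7 = 7/2)
W = 25
b = 7875/2 (b = (25*45)*(7/2) = 1125*(7/2) = 7875/2 ≈ 3937.5)
-b = -1*7875/2 = -7875/2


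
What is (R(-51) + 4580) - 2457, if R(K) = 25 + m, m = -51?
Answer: 2097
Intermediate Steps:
R(K) = -26 (R(K) = 25 - 51 = -26)
(R(-51) + 4580) - 2457 = (-26 + 4580) - 2457 = 4554 - 2457 = 2097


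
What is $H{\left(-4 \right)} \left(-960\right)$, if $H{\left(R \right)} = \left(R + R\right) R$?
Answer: $-30720$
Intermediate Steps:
$H{\left(R \right)} = 2 R^{2}$ ($H{\left(R \right)} = 2 R R = 2 R^{2}$)
$H{\left(-4 \right)} \left(-960\right) = 2 \left(-4\right)^{2} \left(-960\right) = 2 \cdot 16 \left(-960\right) = 32 \left(-960\right) = -30720$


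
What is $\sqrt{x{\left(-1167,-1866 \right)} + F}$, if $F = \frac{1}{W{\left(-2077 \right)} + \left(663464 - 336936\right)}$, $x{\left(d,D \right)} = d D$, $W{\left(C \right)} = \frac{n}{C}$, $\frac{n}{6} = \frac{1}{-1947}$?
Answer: $\frac{\sqrt{421876892755534658911792291810}}{440150927746} \approx 1475.7$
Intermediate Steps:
$n = - \frac{2}{649}$ ($n = \frac{6}{-1947} = 6 \left(- \frac{1}{1947}\right) = - \frac{2}{649} \approx -0.0030817$)
$W{\left(C \right)} = - \frac{2}{649 C}$
$x{\left(d,D \right)} = D d$
$F = \frac{1347973}{440150927746}$ ($F = \frac{1}{- \frac{2}{649 \left(-2077\right)} + \left(663464 - 336936\right)} = \frac{1}{\left(- \frac{2}{649}\right) \left(- \frac{1}{2077}\right) + \left(663464 - 336936\right)} = \frac{1}{\frac{2}{1347973} + 326528} = \frac{1}{\frac{440150927746}{1347973}} = \frac{1347973}{440150927746} \approx 3.0625 \cdot 10^{-6}$)
$\sqrt{x{\left(-1167,-1866 \right)} + F} = \sqrt{\left(-1866\right) \left(-1167\right) + \frac{1347973}{440150927746}} = \sqrt{2177622 + \frac{1347973}{440150927746}} = \sqrt{\frac{958482343581447985}{440150927746}} = \frac{\sqrt{421876892755534658911792291810}}{440150927746}$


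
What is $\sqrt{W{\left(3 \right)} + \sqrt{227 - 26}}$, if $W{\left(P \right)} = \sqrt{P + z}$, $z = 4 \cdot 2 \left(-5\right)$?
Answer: $\sqrt{\sqrt{201} + i \sqrt{37}} \approx 3.8474 + 0.79051 i$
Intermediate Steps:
$z = -40$ ($z = 8 \left(-5\right) = -40$)
$W{\left(P \right)} = \sqrt{-40 + P}$ ($W{\left(P \right)} = \sqrt{P - 40} = \sqrt{-40 + P}$)
$\sqrt{W{\left(3 \right)} + \sqrt{227 - 26}} = \sqrt{\sqrt{-40 + 3} + \sqrt{227 - 26}} = \sqrt{\sqrt{-37} + \sqrt{201}} = \sqrt{i \sqrt{37} + \sqrt{201}} = \sqrt{\sqrt{201} + i \sqrt{37}}$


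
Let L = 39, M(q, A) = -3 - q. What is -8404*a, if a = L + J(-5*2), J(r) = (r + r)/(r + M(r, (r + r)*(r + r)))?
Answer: -1151348/3 ≈ -3.8378e+5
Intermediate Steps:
J(r) = -2*r/3 (J(r) = (r + r)/(r + (-3 - r)) = (2*r)/(-3) = (2*r)*(-1/3) = -2*r/3)
a = 137/3 (a = 39 - (-10)*2/3 = 39 - 2/3*(-10) = 39 + 20/3 = 137/3 ≈ 45.667)
-8404*a = -8404*137/3 = -1151348/3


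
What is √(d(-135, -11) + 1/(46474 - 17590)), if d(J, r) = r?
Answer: I*√2294277783/14442 ≈ 3.3166*I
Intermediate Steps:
√(d(-135, -11) + 1/(46474 - 17590)) = √(-11 + 1/(46474 - 17590)) = √(-11 + 1/28884) = √(-317723/28884) = I*√2294277783/14442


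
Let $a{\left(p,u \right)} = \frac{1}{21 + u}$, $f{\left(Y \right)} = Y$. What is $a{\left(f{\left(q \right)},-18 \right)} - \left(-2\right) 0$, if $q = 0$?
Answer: $\frac{1}{3} \approx 0.33333$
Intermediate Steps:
$a{\left(f{\left(q \right)},-18 \right)} - \left(-2\right) 0 = \frac{1}{21 - 18} - \left(-2\right) 0 = \frac{1}{3} - 0 = \frac{1}{3} + 0 = \frac{1}{3}$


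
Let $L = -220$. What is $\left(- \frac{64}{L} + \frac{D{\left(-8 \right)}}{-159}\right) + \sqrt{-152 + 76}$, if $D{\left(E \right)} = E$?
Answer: $\frac{2984}{8745} + 2 i \sqrt{19} \approx 0.34122 + 8.7178 i$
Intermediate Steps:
$\left(- \frac{64}{L} + \frac{D{\left(-8 \right)}}{-159}\right) + \sqrt{-152 + 76} = \left(- \frac{64}{-220} - \frac{8}{-159}\right) + \sqrt{-152 + 76} = \left(\left(-64\right) \left(- \frac{1}{220}\right) - - \frac{8}{159}\right) + \sqrt{-76} = \left(\frac{16}{55} + \frac{8}{159}\right) + 2 i \sqrt{19} = \frac{2984}{8745} + 2 i \sqrt{19}$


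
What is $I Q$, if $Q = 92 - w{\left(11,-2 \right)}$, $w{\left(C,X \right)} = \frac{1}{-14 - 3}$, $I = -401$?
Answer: $- \frac{627565}{17} \approx -36916.0$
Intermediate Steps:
$w{\left(C,X \right)} = - \frac{1}{17}$ ($w{\left(C,X \right)} = \frac{1}{-17} = - \frac{1}{17}$)
$Q = \frac{1565}{17}$ ($Q = 92 - - \frac{1}{17} = 92 + \frac{1}{17} = \frac{1565}{17} \approx 92.059$)
$I Q = \left(-401\right) \frac{1565}{17} = - \frac{627565}{17}$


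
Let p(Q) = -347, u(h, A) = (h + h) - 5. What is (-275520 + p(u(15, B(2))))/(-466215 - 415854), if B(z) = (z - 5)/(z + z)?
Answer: 275867/882069 ≈ 0.31275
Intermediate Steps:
B(z) = (-5 + z)/(2*z) (B(z) = (-5 + z)/((2*z)) = (-5 + z)*(1/(2*z)) = (-5 + z)/(2*z))
u(h, A) = -5 + 2*h (u(h, A) = 2*h - 5 = -5 + 2*h)
(-275520 + p(u(15, B(2))))/(-466215 - 415854) = (-275520 - 347)/(-466215 - 415854) = -275867/(-882069) = -275867*(-1/882069) = 275867/882069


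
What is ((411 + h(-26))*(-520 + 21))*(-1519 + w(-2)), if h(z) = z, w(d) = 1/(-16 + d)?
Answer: 5253000445/18 ≈ 2.9183e+8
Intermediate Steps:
((411 + h(-26))*(-520 + 21))*(-1519 + w(-2)) = ((411 - 26)*(-520 + 21))*(-1519 + 1/(-16 - 2)) = (385*(-499))*(-1519 + 1/(-18)) = -192115*(-1519 - 1/18) = -192115*(-27343/18) = 5253000445/18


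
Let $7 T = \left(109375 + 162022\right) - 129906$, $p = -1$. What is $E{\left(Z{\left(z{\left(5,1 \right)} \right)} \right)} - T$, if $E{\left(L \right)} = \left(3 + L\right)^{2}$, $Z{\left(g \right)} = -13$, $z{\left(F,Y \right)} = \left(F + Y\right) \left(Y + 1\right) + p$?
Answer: $-20113$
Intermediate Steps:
$z{\left(F,Y \right)} = -1 + \left(1 + Y\right) \left(F + Y\right)$ ($z{\left(F,Y \right)} = \left(F + Y\right) \left(Y + 1\right) - 1 = \left(F + Y\right) \left(1 + Y\right) - 1 = \left(1 + Y\right) \left(F + Y\right) - 1 = -1 + \left(1 + Y\right) \left(F + Y\right)$)
$T = 20213$ ($T = \frac{\left(109375 + 162022\right) - 129906}{7} = \frac{271397 - 129906}{7} = \frac{1}{7} \cdot 141491 = 20213$)
$E{\left(Z{\left(z{\left(5,1 \right)} \right)} \right)} - T = \left(3 - 13\right)^{2} - 20213 = \left(-10\right)^{2} - 20213 = 100 - 20213 = -20113$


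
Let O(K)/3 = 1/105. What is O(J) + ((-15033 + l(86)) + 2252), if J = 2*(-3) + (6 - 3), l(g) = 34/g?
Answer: -19234767/1505 ≈ -12781.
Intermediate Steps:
J = -3 (J = -6 + 3 = -3)
O(K) = 1/35 (O(K) = 3/105 = 3*(1/105) = 1/35)
O(J) + ((-15033 + l(86)) + 2252) = 1/35 + ((-15033 + 34/86) + 2252) = 1/35 + ((-15033 + 34*(1/86)) + 2252) = 1/35 + ((-15033 + 17/43) + 2252) = 1/35 + (-646402/43 + 2252) = 1/35 - 549566/43 = -19234767/1505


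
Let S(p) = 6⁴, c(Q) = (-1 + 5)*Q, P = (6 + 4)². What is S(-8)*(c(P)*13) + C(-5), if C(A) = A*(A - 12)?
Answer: 6739285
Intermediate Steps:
C(A) = A*(-12 + A)
P = 100 (P = 10² = 100)
c(Q) = 4*Q
S(p) = 1296
S(-8)*(c(P)*13) + C(-5) = 1296*((4*100)*13) - 5*(-12 - 5) = 1296*(400*13) - 5*(-17) = 1296*5200 + 85 = 6739200 + 85 = 6739285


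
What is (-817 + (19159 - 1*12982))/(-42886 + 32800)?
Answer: -2680/5043 ≈ -0.53143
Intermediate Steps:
(-817 + (19159 - 1*12982))/(-42886 + 32800) = (-817 + (19159 - 12982))/(-10086) = (-817 + 6177)*(-1/10086) = 5360*(-1/10086) = -2680/5043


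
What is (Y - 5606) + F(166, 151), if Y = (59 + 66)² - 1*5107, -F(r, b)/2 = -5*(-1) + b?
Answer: 4600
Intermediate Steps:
F(r, b) = -10 - 2*b (F(r, b) = -2*(-5*(-1) + b) = -2*(5 + b) = -10 - 2*b)
Y = 10518 (Y = 125² - 5107 = 15625 - 5107 = 10518)
(Y - 5606) + F(166, 151) = (10518 - 5606) + (-10 - 2*151) = 4912 + (-10 - 302) = 4912 - 312 = 4600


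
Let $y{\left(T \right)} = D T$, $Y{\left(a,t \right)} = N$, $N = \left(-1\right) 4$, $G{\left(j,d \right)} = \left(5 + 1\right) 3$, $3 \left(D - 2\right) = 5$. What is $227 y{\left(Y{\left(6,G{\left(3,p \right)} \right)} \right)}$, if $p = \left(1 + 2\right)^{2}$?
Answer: $- \frac{9988}{3} \approx -3329.3$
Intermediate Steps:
$p = 9$ ($p = 3^{2} = 9$)
$D = \frac{11}{3}$ ($D = 2 + \frac{1}{3} \cdot 5 = 2 + \frac{5}{3} = \frac{11}{3} \approx 3.6667$)
$G{\left(j,d \right)} = 18$ ($G{\left(j,d \right)} = 6 \cdot 3 = 18$)
$N = -4$
$Y{\left(a,t \right)} = -4$
$y{\left(T \right)} = \frac{11 T}{3}$
$227 y{\left(Y{\left(6,G{\left(3,p \right)} \right)} \right)} = 227 \cdot \frac{11}{3} \left(-4\right) = 227 \left(- \frac{44}{3}\right) = - \frac{9988}{3}$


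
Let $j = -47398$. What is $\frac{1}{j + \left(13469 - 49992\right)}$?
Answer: $- \frac{1}{83921} \approx -1.1916 \cdot 10^{-5}$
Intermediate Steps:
$\frac{1}{j + \left(13469 - 49992\right)} = \frac{1}{-47398 + \left(13469 - 49992\right)} = \frac{1}{-47398 - 36523} = \frac{1}{-83921} = - \frac{1}{83921}$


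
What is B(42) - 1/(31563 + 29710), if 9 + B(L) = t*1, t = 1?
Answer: -490185/61273 ≈ -8.0000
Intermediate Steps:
B(L) = -8 (B(L) = -9 + 1*1 = -9 + 1 = -8)
B(42) - 1/(31563 + 29710) = -8 - 1/(31563 + 29710) = -8 - 1/61273 = -490185/61273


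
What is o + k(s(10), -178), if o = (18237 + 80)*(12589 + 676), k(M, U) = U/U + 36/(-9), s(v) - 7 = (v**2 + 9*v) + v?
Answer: 242975002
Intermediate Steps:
s(v) = 7 + v**2 + 10*v (s(v) = 7 + ((v**2 + 9*v) + v) = 7 + (v**2 + 10*v) = 7 + v**2 + 10*v)
k(M, U) = -3 (k(M, U) = 1 + 36*(-1/9) = 1 - 4 = -3)
o = 242975005 (o = 18317*13265 = 242975005)
o + k(s(10), -178) = 242975005 - 3 = 242975002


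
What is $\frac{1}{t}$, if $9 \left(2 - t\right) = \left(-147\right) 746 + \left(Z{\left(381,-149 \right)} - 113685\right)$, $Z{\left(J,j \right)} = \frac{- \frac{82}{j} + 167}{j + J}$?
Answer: $\frac{311112}{7721256355} \approx 4.0293 \cdot 10^{-5}$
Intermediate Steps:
$Z{\left(J,j \right)} = \frac{167 - \frac{82}{j}}{J + j}$
$t = \frac{7721256355}{311112}$ ($t = 2 - \frac{\left(-147\right) 746 - \left(113685 - \frac{-82 + 167 \left(-149\right)}{\left(-149\right) \left(381 - 149\right)}\right)}{9} = 2 - \frac{-109662 - \left(113685 + \frac{-82 - 24883}{149 \cdot 232}\right)}{9} = 2 - \frac{-109662 - \left(113685 + \frac{1}{34568} \left(-24965\right)\right)}{9} = 2 - \frac{-109662 + \left(\frac{24965}{34568} - 113685\right)}{9} = 2 - \frac{-109662 - \frac{3929838115}{34568}}{9} = 2 - - \frac{7720634131}{311112} = 2 + \frac{7720634131}{311112} = \frac{7721256355}{311112} \approx 24818.0$)
$\frac{1}{t} = \frac{1}{\frac{7721256355}{311112}} = \frac{311112}{7721256355}$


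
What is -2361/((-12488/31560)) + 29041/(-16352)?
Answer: 21751366577/3646496 ≈ 5965.0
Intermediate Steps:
-2361/((-12488/31560)) + 29041/(-16352) = -2361/((-12488*1/31560)) + 29041*(-1/16352) = -2361/(-1561/3945) - 29041/16352 = -2361*(-3945/1561) - 29041/16352 = 9314145/1561 - 29041/16352 = 21751366577/3646496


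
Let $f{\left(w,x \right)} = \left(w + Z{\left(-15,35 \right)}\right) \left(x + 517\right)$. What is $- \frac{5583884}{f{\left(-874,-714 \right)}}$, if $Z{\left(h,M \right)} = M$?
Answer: $- \frac{5583884}{165283} \approx -33.784$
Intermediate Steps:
$f{\left(w,x \right)} = \left(35 + w\right) \left(517 + x\right)$ ($f{\left(w,x \right)} = \left(w + 35\right) \left(x + 517\right) = \left(35 + w\right) \left(517 + x\right)$)
$- \frac{5583884}{f{\left(-874,-714 \right)}} = - \frac{5583884}{18095 + 35 \left(-714\right) + 517 \left(-874\right) - -624036} = - \frac{5583884}{18095 - 24990 - 451858 + 624036} = - \frac{5583884}{165283}$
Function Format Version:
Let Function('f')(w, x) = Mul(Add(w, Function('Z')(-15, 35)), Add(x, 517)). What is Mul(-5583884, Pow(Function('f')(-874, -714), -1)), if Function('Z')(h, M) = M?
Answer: Rational(-5583884, 165283) ≈ -33.784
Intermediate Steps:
Function('f')(w, x) = Mul(Add(35, w), Add(517, x)) (Function('f')(w, x) = Mul(Add(w, 35), Add(x, 517)) = Mul(Add(35, w), Add(517, x)))
Mul(-5583884, Pow(Function('f')(-874, -714), -1)) = Mul(-5583884, Pow(Add(18095, Mul(35, -714), Mul(517, -874), Mul(-874, -714)), -1)) = Mul(-5583884, Pow(Add(18095, -24990, -451858, 624036), -1)) = Mul(-5583884, Pow(165283, -1)) = Mul(-5583884, Rational(1, 165283)) = Rational(-5583884, 165283)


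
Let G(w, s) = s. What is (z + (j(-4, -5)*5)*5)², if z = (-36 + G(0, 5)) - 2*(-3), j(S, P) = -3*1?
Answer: 10000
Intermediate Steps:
j(S, P) = -3
z = -25 (z = (-36 + 5) - 2*(-3) = -31 + 6 = -25)
(z + (j(-4, -5)*5)*5)² = (-25 - 3*5*5)² = (-25 - 15*5)² = (-25 - 75)² = (-100)² = 10000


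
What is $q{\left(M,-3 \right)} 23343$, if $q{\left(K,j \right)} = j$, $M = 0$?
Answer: $-70029$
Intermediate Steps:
$q{\left(M,-3 \right)} 23343 = \left(-3\right) 23343 = -70029$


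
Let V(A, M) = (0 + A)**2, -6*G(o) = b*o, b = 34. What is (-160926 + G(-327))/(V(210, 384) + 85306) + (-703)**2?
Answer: 63953450781/129406 ≈ 4.9421e+5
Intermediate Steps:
G(o) = -17*o/3
V(A, M) = A**2
(-160926 + G(-327))/(V(210, 384) + 85306) + (-703)**2 = (-160926 - 17/3*(-327))/(210**2 + 85306) + (-703)**2 = (-160926 + 1853)/(44100 + 85306) + 494209 = -159073/129406 + 494209 = 63953450781/129406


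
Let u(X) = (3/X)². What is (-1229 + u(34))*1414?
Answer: -1004445505/578 ≈ -1.7378e+6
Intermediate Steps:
u(X) = 9/X²
(-1229 + u(34))*1414 = (-1229 + 9/34²)*1414 = (-1229 + 9*(1/1156))*1414 = (-1229 + 9/1156)*1414 = -1420715/1156*1414 = -1004445505/578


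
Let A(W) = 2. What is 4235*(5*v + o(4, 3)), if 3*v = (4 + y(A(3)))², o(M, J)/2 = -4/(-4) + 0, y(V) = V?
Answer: 262570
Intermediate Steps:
o(M, J) = 2 (o(M, J) = 2*(-4/(-4) + 0) = 2*(-4*(-¼) + 0) = 2*(1 + 0) = 2*1 = 2)
v = 12 (v = (4 + 2)²/3 = (⅓)*6² = (⅓)*36 = 12)
4235*(5*v + o(4, 3)) = 4235*(5*12 + 2) = 4235*(60 + 2) = 4235*62 = 262570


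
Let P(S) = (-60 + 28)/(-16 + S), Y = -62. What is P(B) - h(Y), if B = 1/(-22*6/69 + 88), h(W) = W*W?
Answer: -121626148/31657 ≈ -3842.0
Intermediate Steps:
h(W) = W²
B = 23/1980 (B = 1/(-132*1/69 + 88) = 1/(-44/23 + 88) = 1/(1980/23) = 23/1980 ≈ 0.011616)
P(S) = -32/(-16 + S)
P(B) - h(Y) = -32/(-16 + 23/1980) - 1*(-62)² = -32/(-31657/1980) - 1*3844 = -32*(-1980/31657) - 3844 = 63360/31657 - 3844 = -121626148/31657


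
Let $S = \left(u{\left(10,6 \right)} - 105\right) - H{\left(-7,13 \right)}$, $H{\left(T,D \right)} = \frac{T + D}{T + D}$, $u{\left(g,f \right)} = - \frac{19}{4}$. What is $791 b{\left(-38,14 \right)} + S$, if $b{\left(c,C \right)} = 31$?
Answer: $\frac{97641}{4} \approx 24410.0$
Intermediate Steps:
$u{\left(g,f \right)} = - \frac{19}{4}$ ($u{\left(g,f \right)} = \left(-19\right) \frac{1}{4} = - \frac{19}{4}$)
$H{\left(T,D \right)} = 1$ ($H{\left(T,D \right)} = \frac{D + T}{D + T} = 1$)
$S = - \frac{443}{4}$ ($S = \left(- \frac{19}{4} - 105\right) - 1 = - \frac{439}{4} - 1 = - \frac{443}{4} \approx -110.75$)
$791 b{\left(-38,14 \right)} + S = 791 \cdot 31 - \frac{443}{4} = 24521 - \frac{443}{4} = \frac{97641}{4}$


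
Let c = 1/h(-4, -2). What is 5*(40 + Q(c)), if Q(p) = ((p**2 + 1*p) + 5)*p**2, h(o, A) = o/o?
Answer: 235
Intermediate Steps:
h(o, A) = 1
c = 1 (c = 1/1 = 1)
Q(p) = p**2*(5 + p + p**2) (Q(p) = ((p**2 + p) + 5)*p**2 = ((p + p**2) + 5)*p**2 = (5 + p + p**2)*p**2 = p**2*(5 + p + p**2))
5*(40 + Q(c)) = 5*(40 + 1**2*(5 + 1 + 1**2)) = 5*(40 + 1*(5 + 1 + 1)) = 5*(40 + 1*7) = 5*(40 + 7) = 5*47 = 235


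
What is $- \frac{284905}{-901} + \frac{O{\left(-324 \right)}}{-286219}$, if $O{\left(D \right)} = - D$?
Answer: $\frac{81544932271}{257883319} \approx 316.21$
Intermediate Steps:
$- \frac{284905}{-901} + \frac{O{\left(-324 \right)}}{-286219} = - \frac{284905}{-901} + \frac{\left(-1\right) \left(-324\right)}{-286219} = \left(-284905\right) \left(- \frac{1}{901}\right) + 324 \left(- \frac{1}{286219}\right) = \frac{284905}{901} - \frac{324}{286219} = \frac{81544932271}{257883319}$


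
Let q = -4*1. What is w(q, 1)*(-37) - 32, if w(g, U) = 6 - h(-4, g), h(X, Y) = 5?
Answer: -69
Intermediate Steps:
q = -4
w(g, U) = 1 (w(g, U) = 6 - 1*5 = 6 - 5 = 1)
w(q, 1)*(-37) - 32 = 1*(-37) - 32 = -37 - 32 = -69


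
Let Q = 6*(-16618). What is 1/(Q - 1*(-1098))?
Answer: -1/98610 ≈ -1.0141e-5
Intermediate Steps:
Q = -99708
1/(Q - 1*(-1098)) = 1/(-99708 - 1*(-1098)) = 1/(-99708 + 1098) = 1/(-98610) = -1/98610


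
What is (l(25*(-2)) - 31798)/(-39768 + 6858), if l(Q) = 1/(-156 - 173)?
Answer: 3487181/3609130 ≈ 0.96621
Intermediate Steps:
l(Q) = -1/329 (l(Q) = 1/(-329) = -1/329)
(l(25*(-2)) - 31798)/(-39768 + 6858) = (-1/329 - 31798)/(-39768 + 6858) = -10461543/329/(-32910) = -10461543/329*(-1/32910) = 3487181/3609130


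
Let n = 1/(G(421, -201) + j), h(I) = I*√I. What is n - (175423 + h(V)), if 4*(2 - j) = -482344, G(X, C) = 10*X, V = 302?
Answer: -21892439553/124798 - 302*√302 ≈ -1.8067e+5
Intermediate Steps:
h(I) = I^(3/2)
j = 120588 (j = 2 - ¼*(-482344) = 2 + 120586 = 120588)
n = 1/124798 (n = 1/(10*421 + 120588) = 1/(4210 + 120588) = 1/124798 ≈ 8.0130e-6)
n - (175423 + h(V)) = 1/124798 - (175423 + 302^(3/2)) = 1/124798 - (175423 + 302*√302) = 1/124798 + (-175423 - 302*√302) = -21892439553/124798 - 302*√302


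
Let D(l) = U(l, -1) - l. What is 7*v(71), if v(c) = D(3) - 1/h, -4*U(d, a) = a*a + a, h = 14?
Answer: -43/2 ≈ -21.500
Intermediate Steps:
U(d, a) = -a/4 - a²/4 (U(d, a) = -(a*a + a)/4 = -(a² + a)/4 = -(a + a²)/4 = -a/4 - a²/4)
D(l) = -l (D(l) = -¼*(-1)*(1 - 1) - l = -¼*(-1)*0 - l = 0 - l = -l)
v(c) = -43/14 (v(c) = -1*3 - 1/14 = -3 - 1*1/14 = -3 - 1/14 = -43/14)
7*v(71) = 7*(-43/14) = -43/2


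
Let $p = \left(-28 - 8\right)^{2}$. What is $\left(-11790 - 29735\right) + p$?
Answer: $-40229$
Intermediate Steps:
$p = 1296$ ($p = \left(-36\right)^{2} = 1296$)
$\left(-11790 - 29735\right) + p = \left(-11790 - 29735\right) + 1296 = -41525 + 1296 = -40229$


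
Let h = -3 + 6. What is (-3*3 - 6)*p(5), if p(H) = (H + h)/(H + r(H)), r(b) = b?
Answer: -12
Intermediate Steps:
h = 3
p(H) = (3 + H)/(2*H) (p(H) = (H + 3)/(H + H) = (3 + H)/((2*H)) = (3 + H)*(1/(2*H)) = (3 + H)/(2*H))
(-3*3 - 6)*p(5) = (-3*3 - 6)*((1/2)*(3 + 5)/5) = (-9 - 6)*((1/2)*(1/5)*8) = -15*4/5 = -12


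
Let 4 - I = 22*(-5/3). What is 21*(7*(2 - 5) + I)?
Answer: 413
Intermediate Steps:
I = 122/3 (I = 4 - 22*(-5/3) = 4 - 22*(-5*⅓) = 4 - 22*(-5)/3 = 4 - 1*(-110/3) = 4 + 110/3 = 122/3 ≈ 40.667)
21*(7*(2 - 5) + I) = 21*(7*(2 - 5) + 122/3) = 21*(7*(-3) + 122/3) = 21*(-21 + 122/3) = 21*(59/3) = 413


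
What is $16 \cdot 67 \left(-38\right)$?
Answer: $-40736$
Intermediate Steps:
$16 \cdot 67 \left(-38\right) = 1072 \left(-38\right) = -40736$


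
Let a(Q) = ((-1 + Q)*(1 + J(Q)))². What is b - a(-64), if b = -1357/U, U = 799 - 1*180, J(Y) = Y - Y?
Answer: -2616632/619 ≈ -4227.2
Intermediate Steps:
J(Y) = 0
U = 619 (U = 799 - 180 = 619)
a(Q) = (-1 + Q)² (a(Q) = ((-1 + Q)*(1 + 0))² = ((-1 + Q)*1)² = (-1 + Q)²)
b = -1357/619 ≈ -2.1922
b - a(-64) = -1357/619 - (-1 - 64)² = -1357/619 - 1*(-65)² = -1357/619 - 1*4225 = -1357/619 - 4225 = -2616632/619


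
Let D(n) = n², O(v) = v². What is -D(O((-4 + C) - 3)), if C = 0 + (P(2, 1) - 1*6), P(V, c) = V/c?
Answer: -14641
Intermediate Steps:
C = -4 (C = 0 + (2/1 - 1*6) = 0 + (2*1 - 6) = 0 + (2 - 6) = 0 - 4 = -4)
-D(O((-4 + C) - 3)) = -(((-4 - 4) - 3)²)² = -((-8 - 3)²)² = -((-11)²)² = -1*121² = -1*14641 = -14641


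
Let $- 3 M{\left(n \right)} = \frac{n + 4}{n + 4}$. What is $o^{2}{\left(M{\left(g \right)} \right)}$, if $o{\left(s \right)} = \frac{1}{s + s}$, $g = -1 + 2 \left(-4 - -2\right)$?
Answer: $\frac{9}{4} \approx 2.25$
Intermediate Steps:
$g = -5$ ($g = -1 + 2 \left(-4 + 2\right) = -1 + 2 \left(-2\right) = -1 - 4 = -5$)
$M{\left(n \right)} = - \frac{1}{3}$ ($M{\left(n \right)} = - \frac{\left(n + 4\right) \frac{1}{n + 4}}{3} = - \frac{\left(4 + n\right) \frac{1}{4 + n}}{3} = \left(- \frac{1}{3}\right) 1 = - \frac{1}{3}$)
$o{\left(s \right)} = \frac{1}{2 s}$
$o^{2}{\left(M{\left(g \right)} \right)} = \left(\frac{1}{2 \left(- \frac{1}{3}\right)}\right)^{2} = \left(\frac{1}{2} \left(-3\right)\right)^{2} = \left(- \frac{3}{2}\right)^{2} = \frac{9}{4}$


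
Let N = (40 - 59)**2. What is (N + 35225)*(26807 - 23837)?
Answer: 105690420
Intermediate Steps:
N = 361 (N = (-19)**2 = 361)
(N + 35225)*(26807 - 23837) = (361 + 35225)*(26807 - 23837) = 35586*2970 = 105690420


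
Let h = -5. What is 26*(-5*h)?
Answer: 650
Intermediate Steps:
26*(-5*h) = 26*(-5*(-5)) = 26*25 = 650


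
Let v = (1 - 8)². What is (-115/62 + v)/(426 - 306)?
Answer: 2923/7440 ≈ 0.39288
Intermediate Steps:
v = 49 (v = (-7)² = 49)
(-115/62 + v)/(426 - 306) = (-115/62 + 49)/(426 - 306) = (-115*1/62 + 49)/120 = (-115/62 + 49)*(1/120) = (2923/62)*(1/120) = 2923/7440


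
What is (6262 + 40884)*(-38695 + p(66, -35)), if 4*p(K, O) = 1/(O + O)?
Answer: -255404049373/140 ≈ -1.8243e+9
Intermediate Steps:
p(K, O) = 1/(8*O) (p(K, O) = 1/(4*(O + O)) = 1/(4*((2*O))) = (1/(2*O))/4 = 1/(8*O))
(6262 + 40884)*(-38695 + p(66, -35)) = (6262 + 40884)*(-38695 + (⅛)/(-35)) = 47146*(-38695 + (⅛)*(-1/35)) = 47146*(-38695 - 1/280) = 47146*(-10834601/280) = -255404049373/140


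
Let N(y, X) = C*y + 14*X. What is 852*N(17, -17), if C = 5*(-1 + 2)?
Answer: -130356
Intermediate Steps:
C = 5 (C = 5*1 = 5)
N(y, X) = 5*y + 14*X
852*N(17, -17) = 852*(5*17 + 14*(-17)) = 852*(85 - 238) = 852*(-153) = -130356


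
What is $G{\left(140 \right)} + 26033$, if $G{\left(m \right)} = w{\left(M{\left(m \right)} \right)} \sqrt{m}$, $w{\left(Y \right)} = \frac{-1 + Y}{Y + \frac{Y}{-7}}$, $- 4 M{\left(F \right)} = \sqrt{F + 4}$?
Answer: $26033 + \frac{28 \sqrt{35}}{9} \approx 26051.0$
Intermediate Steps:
$M{\left(F \right)} = - \frac{\sqrt{4 + F}}{4}$ ($M{\left(F \right)} = - \frac{\sqrt{F + 4}}{4} = - \frac{\sqrt{4 + F}}{4}$)
$w{\left(Y \right)} = \frac{7 \left(-1 + Y\right)}{6 Y}$ ($w{\left(Y \right)} = \frac{-1 + Y}{Y + Y \left(- \frac{1}{7}\right)} = \frac{-1 + Y}{Y - \frac{Y}{7}} = \frac{-1 + Y}{\frac{6}{7} Y} = \left(-1 + Y\right) \frac{7}{6 Y} = \frac{7 \left(-1 + Y\right)}{6 Y}$)
$G{\left(m \right)} = - \frac{14 \sqrt{m} \left(-1 - \frac{\sqrt{4 + m}}{4}\right)}{3 \sqrt{4 + m}}$ ($G{\left(m \right)} = \frac{7 \left(-1 - \frac{\sqrt{4 + m}}{4}\right)}{6 \left(- \frac{\sqrt{4 + m}}{4}\right)} \sqrt{m} = \frac{7 \left(- \frac{4}{\sqrt{4 + m}}\right) \left(-1 - \frac{\sqrt{4 + m}}{4}\right)}{6} \sqrt{m} = - \frac{14 \left(-1 - \frac{\sqrt{4 + m}}{4}\right)}{3 \sqrt{4 + m}} \sqrt{m} = - \frac{14 \sqrt{m} \left(-1 - \frac{\sqrt{4 + m}}{4}\right)}{3 \sqrt{4 + m}}$)
$G{\left(140 \right)} + 26033 = \frac{7 \sqrt{140} \left(4 + \sqrt{4 + 140}\right)}{6 \sqrt{4 + 140}} + 26033 = \frac{7 \cdot 2 \sqrt{35} \left(4 + \sqrt{144}\right)}{6 \cdot 12} + 26033 = \frac{7}{6} \cdot 2 \sqrt{35} \cdot \frac{1}{12} \left(4 + 12\right) + 26033 = \frac{7}{6} \cdot 2 \sqrt{35} \cdot \frac{1}{12} \cdot 16 + 26033 = \frac{28 \sqrt{35}}{9} + 26033 = 26033 + \frac{28 \sqrt{35}}{9}$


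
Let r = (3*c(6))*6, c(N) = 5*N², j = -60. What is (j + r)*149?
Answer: 473820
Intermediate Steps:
r = 3240 (r = (3*(5*6²))*6 = (3*(5*36))*6 = (3*180)*6 = 540*6 = 3240)
(j + r)*149 = (-60 + 3240)*149 = 3180*149 = 473820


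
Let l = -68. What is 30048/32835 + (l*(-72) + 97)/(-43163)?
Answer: 377672223/472419035 ≈ 0.79944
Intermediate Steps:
30048/32835 + (l*(-72) + 97)/(-43163) = 30048/32835 + (-68*(-72) + 97)/(-43163) = 30048*(1/32835) + (4896 + 97)*(-1/43163) = 10016/10945 + 4993*(-1/43163) = 10016/10945 - 4993/43163 = 377672223/472419035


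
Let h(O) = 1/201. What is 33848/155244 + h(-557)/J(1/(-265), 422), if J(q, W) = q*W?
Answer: 78608761/365780738 ≈ 0.21491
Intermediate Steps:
h(O) = 1/201
J(q, W) = W*q
33848/155244 + h(-557)/J(1/(-265), 422) = 33848/155244 + 1/(201*((422/(-265)))) = 33848*(1/155244) + 1/(201*((422*(-1/265)))) = 8462/38811 + 1/(201*(-422/265)) = 8462/38811 + (1/201)*(-265/422) = 8462/38811 - 265/84822 = 78608761/365780738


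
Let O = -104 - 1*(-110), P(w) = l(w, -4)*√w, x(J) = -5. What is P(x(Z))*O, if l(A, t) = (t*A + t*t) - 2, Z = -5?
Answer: 204*I*√5 ≈ 456.16*I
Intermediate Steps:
l(A, t) = -2 + t² + A*t (l(A, t) = (A*t + t²) - 2 = (t² + A*t) - 2 = -2 + t² + A*t)
P(w) = √w*(14 - 4*w) (P(w) = (-2 + (-4)² + w*(-4))*√w = (-2 + 16 - 4*w)*√w = (14 - 4*w)*√w = √w*(14 - 4*w))
O = 6 (O = -104 + 110 = 6)
P(x(Z))*O = (√(-5)*(14 - 4*(-5)))*6 = ((I*√5)*(14 + 20))*6 = ((I*√5)*34)*6 = (34*I*√5)*6 = 204*I*√5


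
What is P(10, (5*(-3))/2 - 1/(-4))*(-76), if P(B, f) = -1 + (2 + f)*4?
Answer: 1672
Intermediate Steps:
P(B, f) = 7 + 4*f (P(B, f) = -1 + (8 + 4*f) = 7 + 4*f)
P(10, (5*(-3))/2 - 1/(-4))*(-76) = (7 + 4*((5*(-3))/2 - 1/(-4)))*(-76) = (7 + 4*(-15*½ - 1*(-¼)))*(-76) = (7 + 4*(-15/2 + ¼))*(-76) = (7 + 4*(-29/4))*(-76) = (7 - 29)*(-76) = -22*(-76) = 1672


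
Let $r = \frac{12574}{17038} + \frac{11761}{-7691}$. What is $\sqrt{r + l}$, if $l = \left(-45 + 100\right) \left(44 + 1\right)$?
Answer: $\frac{\sqrt{10621337467544957657}}{65519629} \approx 49.741$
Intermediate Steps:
$r = - \frac{51838642}{65519629}$ ($r = 12574 \cdot \frac{1}{17038} + 11761 \left(- \frac{1}{7691}\right) = \frac{6287}{8519} - \frac{11761}{7691} = - \frac{51838642}{65519629} \approx -0.79119$)
$l = 2475$ ($l = 55 \cdot 45 = 2475$)
$\sqrt{r + l} = \sqrt{- \frac{51838642}{65519629} + 2475} = \sqrt{\frac{162109243133}{65519629}} = \frac{\sqrt{10621337467544957657}}{65519629}$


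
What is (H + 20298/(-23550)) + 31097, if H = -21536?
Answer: 37523542/3925 ≈ 9560.1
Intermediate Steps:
(H + 20298/(-23550)) + 31097 = (-21536 + 20298/(-23550)) + 31097 = (-21536 + 20298*(-1/23550)) + 31097 = (-21536 - 3383/3925) + 31097 = -84532183/3925 + 31097 = 37523542/3925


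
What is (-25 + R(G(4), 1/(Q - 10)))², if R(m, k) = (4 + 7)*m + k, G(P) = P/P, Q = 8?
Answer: 841/4 ≈ 210.25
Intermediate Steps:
G(P) = 1
R(m, k) = k + 11*m (R(m, k) = 11*m + k = k + 11*m)
(-25 + R(G(4), 1/(Q - 10)))² = (-25 + (1/(8 - 10) + 11*1))² = (-25 + (1/(-2) + 11))² = (-25 + (-½ + 11))² = (-25 + 21/2)² = (-29/2)² = 841/4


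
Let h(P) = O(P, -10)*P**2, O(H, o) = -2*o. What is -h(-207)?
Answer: -856980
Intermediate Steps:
h(P) = 20*P**2 (h(P) = (-2*(-10))*P**2 = 20*P**2)
-h(-207) = -20*(-207)**2 = -20*42849 = -1*856980 = -856980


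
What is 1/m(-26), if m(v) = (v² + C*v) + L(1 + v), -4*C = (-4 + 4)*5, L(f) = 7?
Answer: 1/683 ≈ 0.0014641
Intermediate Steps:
C = 0 (C = -(-4 + 4)*5/4 = -0*5 = -¼*0 = 0)
m(v) = 7 + v² (m(v) = (v² + 0*v) + 7 = (v² + 0) + 7 = v² + 7 = 7 + v²)
1/m(-26) = 1/(7 + (-26)²) = 1/(7 + 676) = 1/683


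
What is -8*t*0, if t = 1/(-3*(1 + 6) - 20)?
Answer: 0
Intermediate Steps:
t = -1/41 (t = 1/(-3*7 - 20) = 1/(-21 - 20) = 1/(-41) = -1/41 ≈ -0.024390)
-8*t*0 = -8*(-1/41)*0 = (8/41)*0 = 0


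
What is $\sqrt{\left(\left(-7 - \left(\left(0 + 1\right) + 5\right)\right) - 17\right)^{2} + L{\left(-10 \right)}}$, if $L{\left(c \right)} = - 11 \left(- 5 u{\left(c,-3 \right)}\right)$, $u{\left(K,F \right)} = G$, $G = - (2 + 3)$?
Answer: $25$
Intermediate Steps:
$G = -5$ ($G = \left(-1\right) 5 = -5$)
$u{\left(K,F \right)} = -5$
$L{\left(c \right)} = -275$ ($L{\left(c \right)} = - 11 \left(\left(-5\right) \left(-5\right)\right) = \left(-11\right) 25 = -275$)
$\sqrt{\left(\left(-7 - \left(\left(0 + 1\right) + 5\right)\right) - 17\right)^{2} + L{\left(-10 \right)}} = \sqrt{\left(\left(-7 - \left(\left(0 + 1\right) + 5\right)\right) - 17\right)^{2} - 275} = \sqrt{\left(\left(-7 - \left(1 + 5\right)\right) - 17\right)^{2} - 275} = \sqrt{\left(\left(-7 - 6\right) - 17\right)^{2} - 275} = \sqrt{\left(-13 - 17\right)^{2} - 275} = \sqrt{\left(-30\right)^{2} - 275} = \sqrt{900 - 275} = \sqrt{625} = 25$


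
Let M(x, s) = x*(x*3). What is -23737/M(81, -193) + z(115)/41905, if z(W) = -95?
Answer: -199313774/164963223 ≈ -1.2082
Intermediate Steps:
M(x, s) = 3*x**2 (M(x, s) = x*(3*x) = 3*x**2)
-23737/M(81, -193) + z(115)/41905 = -23737/(3*81**2) - 95/41905 = -23737/(3*6561) - 95*1/41905 = -23737/19683 - 19/8381 = -199313774/164963223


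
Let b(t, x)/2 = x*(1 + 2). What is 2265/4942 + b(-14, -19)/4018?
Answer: 609813/1418354 ≈ 0.42994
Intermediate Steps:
b(t, x) = 6*x (b(t, x) = 2*(x*(1 + 2)) = 2*(x*3) = 2*(3*x) = 6*x)
2265/4942 + b(-14, -19)/4018 = 2265/4942 + (6*(-19))/4018 = 2265*(1/4942) - 114*1/4018 = 2265/4942 - 57/2009 = 609813/1418354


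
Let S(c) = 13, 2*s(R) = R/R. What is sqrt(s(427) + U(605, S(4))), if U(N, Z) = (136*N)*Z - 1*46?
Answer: sqrt(4278378)/2 ≈ 1034.2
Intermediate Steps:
s(R) = 1/2 (s(R) = (R/R)/2 = (1/2)*1 = 1/2)
U(N, Z) = -46 + 136*N*Z (U(N, Z) = 136*N*Z - 46 = -46 + 136*N*Z)
sqrt(s(427) + U(605, S(4))) = sqrt(1/2 + (-46 + 136*605*13)) = sqrt(1/2 + (-46 + 1069640)) = sqrt(1/2 + 1069594) = sqrt(2139189/2) = sqrt(4278378)/2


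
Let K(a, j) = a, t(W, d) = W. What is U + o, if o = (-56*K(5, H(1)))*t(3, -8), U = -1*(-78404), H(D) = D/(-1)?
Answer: 77564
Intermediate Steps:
H(D) = -D (H(D) = D*(-1) = -D)
U = 78404
o = -840 (o = -56*5*3 = -280*3 = -840)
U + o = 78404 - 840 = 77564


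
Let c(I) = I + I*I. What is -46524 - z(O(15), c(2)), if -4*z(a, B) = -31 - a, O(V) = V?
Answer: -93071/2 ≈ -46536.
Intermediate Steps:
c(I) = I + I²
z(a, B) = 31/4 + a/4 (z(a, B) = -(-31 - a)/4 = 31/4 + a/4)
-46524 - z(O(15), c(2)) = -46524 - (31/4 + (¼)*15) = -46524 - (31/4 + 15/4) = -46524 - 1*23/2 = -46524 - 23/2 = -93071/2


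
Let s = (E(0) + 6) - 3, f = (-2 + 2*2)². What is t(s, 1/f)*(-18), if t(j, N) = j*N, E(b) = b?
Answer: -27/2 ≈ -13.500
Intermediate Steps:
f = 4 (f = (-2 + 4)² = 2² = 4)
s = 3 (s = (0 + 6) - 3 = 6 - 3 = 3)
t(j, N) = N*j
t(s, 1/f)*(-18) = (3/4)*(-18) = ((¼)*3)*(-18) = (¾)*(-18) = -27/2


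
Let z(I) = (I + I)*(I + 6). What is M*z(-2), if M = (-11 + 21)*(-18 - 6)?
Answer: 3840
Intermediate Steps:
M = -240 (M = 10*(-24) = -240)
z(I) = 2*I*(6 + I) (z(I) = (2*I)*(6 + I) = 2*I*(6 + I))
M*z(-2) = -480*(-2)*(6 - 2) = -480*(-2)*4 = -240*(-16) = 3840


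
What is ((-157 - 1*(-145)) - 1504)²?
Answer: 2298256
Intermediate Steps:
((-157 - 1*(-145)) - 1504)² = ((-157 + 145) - 1504)² = (-12 - 1504)² = (-1516)² = 2298256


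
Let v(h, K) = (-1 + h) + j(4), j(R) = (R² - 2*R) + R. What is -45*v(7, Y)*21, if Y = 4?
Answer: -17010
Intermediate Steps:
j(R) = R² - R
v(h, K) = 11 + h (v(h, K) = (-1 + h) + 4*(-1 + 4) = (-1 + h) + 4*3 = (-1 + h) + 12 = 11 + h)
-45*v(7, Y)*21 = -45*(11 + 7)*21 = -45*18*21 = -810*21 = -17010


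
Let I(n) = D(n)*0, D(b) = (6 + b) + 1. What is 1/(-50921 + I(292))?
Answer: -1/50921 ≈ -1.9638e-5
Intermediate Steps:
D(b) = 7 + b
I(n) = 0 (I(n) = (7 + n)*0 = 0)
1/(-50921 + I(292)) = 1/(-50921 + 0) = 1/(-50921) = -1/50921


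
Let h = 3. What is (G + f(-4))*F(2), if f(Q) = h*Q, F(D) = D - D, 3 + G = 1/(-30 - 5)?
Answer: 0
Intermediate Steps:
G = -106/35 (G = -3 + 1/(-30 - 5) = -3 + 1/(-35) = -3 - 1/35 = -106/35 ≈ -3.0286)
F(D) = 0
f(Q) = 3*Q
(G + f(-4))*F(2) = (-106/35 + 3*(-4))*0 = (-106/35 - 12)*0 = -526/35*0 = 0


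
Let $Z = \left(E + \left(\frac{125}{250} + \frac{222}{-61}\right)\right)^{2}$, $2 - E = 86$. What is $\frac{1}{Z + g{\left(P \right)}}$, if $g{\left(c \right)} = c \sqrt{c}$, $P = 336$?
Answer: $\frac{1682162308324}{4369663723500385} - \frac{297740964864 \sqrt{21}}{4369663723500385} \approx 7.2715 \cdot 10^{-5}$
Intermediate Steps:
$E = -84$ ($E = 2 - 86 = -84$)
$Z = \frac{113018161}{14884}$ ($Z = \left(-84 + \left(\frac{125}{250} + \frac{222}{-61}\right)\right)^{2} = \left(-84 + \left(125 \cdot \frac{1}{250} + 222 \left(- \frac{1}{61}\right)\right)\right)^{2} = \left(-84 + \left(\frac{1}{2} - \frac{222}{61}\right)\right)^{2} = \left(-84 - \frac{383}{122}\right)^{2} = \left(- \frac{10631}{122}\right)^{2} = \frac{113018161}{14884} \approx 7593.3$)
$g{\left(c \right)} = c^{\frac{3}{2}}$
$\frac{1}{Z + g{\left(P \right)}} = \frac{1}{\frac{113018161}{14884} + 336^{\frac{3}{2}}} = \frac{1}{\frac{113018161}{14884} + 1344 \sqrt{21}}$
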